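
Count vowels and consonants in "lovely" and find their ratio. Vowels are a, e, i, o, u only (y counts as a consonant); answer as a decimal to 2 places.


Word: "lovely"
Vowels (a,e,i,o,u): 2
Consonants: 4
Ratio = 2/4
= 0.50


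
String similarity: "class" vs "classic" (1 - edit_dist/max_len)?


Word 1: "class" (length 5)
Word 2: "classic" (length 7)
One optimal edit sequence:
  1. keep 'c'
  2. keep 'l'
  3. keep 'a'
  4. keep 's'
  5. keep 's'
  6. insert 'i'  (+1)
  7. insert 'c'  (+1)
Edit distance = 2
Max length = max(5, 7) = 7
Similarity = 1 - 2/7
= 0.7143


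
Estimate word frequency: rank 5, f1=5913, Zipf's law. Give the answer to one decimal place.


Zipf's law: f(r) = f(1) / r
f(1) = 5913
f(5) = 5913 / 5
= 1182.6 occurrences


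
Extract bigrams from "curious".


Word: "curious" (length 7)
Number of bigrams = 7 - 2 + 1 = 6
  Position 0: "cu"
  Position 1: "ur"
  Position 2: "ri"
  Position 3: "io"
  Position 4: "ou"
  Position 5: "us"
Bigrams = "cu", "ur", "ri", "io", "ou", "us"


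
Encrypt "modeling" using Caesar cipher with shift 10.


Word: "modeling"
Shift: 10
Each letter → (letter + shift) mod 26:
  'm' (12) + 10 = 22 → 'w'
  'o' (14) + 10 = 24 → 'y'
  'd' (3) + 10 = 13 → 'n'
  'e' (4) + 10 = 14 → 'o'
  'l' (11) + 10 = 21 → 'v'
  'i' (8) + 10 = 18 → 's'
  'n' (13) + 10 = 23 → 'x'
  'g' (6) + 10 = 16 → 'q'
Result = "wynovsxq"


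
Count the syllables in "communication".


Word: "communication"
Syllable breakdown: com | mu | ni | ca | tion
Counting: 5 parts
= 5 syllables


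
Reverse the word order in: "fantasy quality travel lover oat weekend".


Original: "fantasy quality travel lover oat weekend"
Words (1..n): fantasy | quality | travel | lover | oat | weekend
Reversed (n..1): weekend | oat | lover | travel | quality | fantasy
Result = "weekend oat lover travel quality fantasy"


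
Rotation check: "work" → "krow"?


Word: "work", Candidate: "krow"
Method: check if candidate is substring of word+word
"workwork" contains "krow"? No
Is rotation = No


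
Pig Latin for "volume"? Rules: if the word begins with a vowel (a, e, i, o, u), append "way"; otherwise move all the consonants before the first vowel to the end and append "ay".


Word: "volume"
Starts with consonant(s) → move to end, add 'ay'
Consonant cluster: "v"
Pig Latin = "olumevay"


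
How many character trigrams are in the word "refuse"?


Word: "refuse" (length 6)
Number of 3-grams = length - 3 + 1 = 6 - 3 + 1
= 4


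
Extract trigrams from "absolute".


Word: "absolute" (length 8)
Number of trigrams = 8 - 3 + 1 = 6
  Position 0: "abs"
  Position 1: "bso"
  Position 2: "sol"
  Position 3: "olu"
  Position 4: "lut"
  Position 5: "ute"
Trigrams = "abs", "bso", "sol", "olu", "lut", "ute"


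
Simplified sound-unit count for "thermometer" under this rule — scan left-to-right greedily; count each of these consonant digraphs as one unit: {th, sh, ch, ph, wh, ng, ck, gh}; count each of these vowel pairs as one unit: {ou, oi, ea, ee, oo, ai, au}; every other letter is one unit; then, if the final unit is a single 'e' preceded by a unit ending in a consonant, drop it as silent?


Word: "thermometer" (11 letters)
Left-to-right scan:
  1. 'th' (digraph)
  2. 'e' (letter)
  3. 'r' (letter)
  4. 'm' (letter)
  5. 'o' (letter)
  6. 'm' (letter)
  7. 'e' (letter)
  8. 't' (letter)
  9. 'e' (letter)
  10. 'r' (letter)
Units from scan: 10
Sound units = 10 units


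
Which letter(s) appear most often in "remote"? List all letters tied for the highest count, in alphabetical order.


Word: "remote"
Letter counts:
  'e': 2
  'm': 1
  'o': 1
  'r': 1
  't': 1
Maximum count = 2
Most frequent = 'e' (2 times each)


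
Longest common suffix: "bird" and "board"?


Word 1: "bird"
Word 2: "board"
Comparing from end:
  Pos -1: 'd' == 'd'
  Pos -2: 'r' == 'r'
  Pos -3: 'i' != 'a' (stop)
LCS = "rd" (length 2)


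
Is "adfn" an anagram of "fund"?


Word 1: "fund" → sorted: dfnu
Word 2: "adfn" → sorted: adfn
Same letters? dfnu != adfn
Anagram = No


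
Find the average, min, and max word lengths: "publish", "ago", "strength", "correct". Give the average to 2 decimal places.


Lengths: "publish"=7, "ago"=3, "strength"=8, "correct"=7
Sum = 25, Count = 4
Average = 25/4 = 6.25
= avg=6.25, min=3, max=8


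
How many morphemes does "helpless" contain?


Word: "helpless"
Morphemes: help / -less
Each morpheme carries meaning
= 2 morphemes


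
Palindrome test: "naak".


Word: "naak"
Reversed: "kaan"
Forward == Backward? naak != kaan
Palindrome = No


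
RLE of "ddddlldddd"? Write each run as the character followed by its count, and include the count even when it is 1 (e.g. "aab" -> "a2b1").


String: "ddddlldddd"
Scanning for consecutive runs:
  'd' x 4
  'l' x 2
  'd' x 4
RLE = "d4l2d4"


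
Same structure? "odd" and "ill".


Pattern of "odd": [0, 1, 1]
Pattern of "ill": [0, 1, 1]
Patterns match
Same pattern = Yes


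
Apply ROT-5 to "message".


Word: "message"
Shift: 5
Each letter → (letter + shift) mod 26:
  'm' (12) + 5 = 17 → 'r'
  'e' (4) + 5 = 9 → 'j'
  's' (18) + 5 = 23 → 'x'
  's' (18) + 5 = 23 → 'x'
  'a' (0) + 5 = 5 → 'f'
  'g' (6) + 5 = 11 → 'l'
  'e' (4) + 5 = 9 → 'j'
Result = "rjxxflj"


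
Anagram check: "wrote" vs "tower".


Word 1: "wrote" → sorted: eortw
Word 2: "tower" → sorted: eortw
Same letters? eortw == eortw
Anagram = Yes


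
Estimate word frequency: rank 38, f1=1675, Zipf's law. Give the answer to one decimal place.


Zipf's law: f(r) = f(1) / r
f(1) = 1675
f(38) = 1675 / 38
= 44.1 occurrences


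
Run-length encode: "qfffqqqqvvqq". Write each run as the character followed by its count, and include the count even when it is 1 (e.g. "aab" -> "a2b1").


String: "qfffqqqqvvqq"
Scanning for consecutive runs:
  'q' x 1
  'f' x 3
  'q' x 4
  'v' x 2
  'q' x 2
RLE = "q1f3q4v2q2"


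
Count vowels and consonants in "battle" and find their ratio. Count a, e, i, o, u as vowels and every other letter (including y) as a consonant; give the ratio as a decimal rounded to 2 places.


Word: "battle"
Vowels (a,e,i,o,u): 2
Consonants: 4
Ratio = 2/4
= 0.50


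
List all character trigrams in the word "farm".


Word: "farm" (length 4)
Number of trigrams = 4 - 3 + 1 = 2
  Position 0: "far"
  Position 1: "arm"
Trigrams = "far", "arm"


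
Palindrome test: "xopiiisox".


Word: "xopiiisox"
Reversed: "xosiiipox"
Forward == Backward? xopiiisox != xosiiipox
Palindrome = No


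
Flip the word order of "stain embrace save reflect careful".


Original: "stain embrace save reflect careful"
Words (1..n): stain | embrace | save | reflect | careful
Reversed (n..1): careful | reflect | save | embrace | stain
Result = "careful reflect save embrace stain"


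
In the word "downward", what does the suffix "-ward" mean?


Suffix: -ward
Example: downward (down + -ward)
Meaning = in the direction of


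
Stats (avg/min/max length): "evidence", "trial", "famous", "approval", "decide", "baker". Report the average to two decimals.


Lengths: "evidence"=8, "trial"=5, "famous"=6, "approval"=8, "decide"=6, "baker"=5
Sum = 38, Count = 6
Average = 38/6 = 6.33
= avg=6.33, min=5, max=8


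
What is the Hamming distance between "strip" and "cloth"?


Comparing character by character (same length = 5):
  Pos 0: 's' vs 'c' !=
  Pos 1: 't' vs 'l' !=
  Pos 2: 'r' vs 'o' !=
  Pos 3: 'i' vs 't' !=
  Pos 4: 'p' vs 'h' !=
Hamming distance = 5


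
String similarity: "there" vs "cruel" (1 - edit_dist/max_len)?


Word 1: "there" (length 5)
Word 2: "cruel" (length 5)
One optimal edit sequence:
  1. substitute 't' -> 'c'  (+1)
  2. substitute 'h' -> 'r'  (+1)
  3. substitute 'e' -> 'u'  (+1)
  4. substitute 'r' -> 'e'  (+1)
  5. substitute 'e' -> 'l'  (+1)
Edit distance = 5
Max length = max(5, 5) = 5
Similarity = 1 - 5/5
= 0.0000


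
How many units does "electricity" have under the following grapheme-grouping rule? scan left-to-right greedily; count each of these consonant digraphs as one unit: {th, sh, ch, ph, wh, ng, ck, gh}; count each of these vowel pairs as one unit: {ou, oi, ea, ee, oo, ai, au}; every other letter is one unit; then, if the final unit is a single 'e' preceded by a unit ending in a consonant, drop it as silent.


Word: "electricity" (11 letters)
Left-to-right scan:
  [1] 'e' (letter)
  [2] 'l' (letter)
  [3] 'e' (letter)
  [4] 'c' (letter)
  [5] 't' (letter)
  [6] 'r' (letter)
  [7] 'i' (letter)
  [8] 'c' (letter)
  [9] 'i' (letter)
  [10] 't' (letter)
  [11] 'y' (letter)
Units from scan: 11
Sound units = 11 units


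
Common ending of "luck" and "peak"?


Word 1: "luck"
Word 2: "peak"
Comparing from end:
  Pos -1: 'k' == 'k'
  Pos -2: 'c' != 'a' (stop)
LCS = "k" (length 1)


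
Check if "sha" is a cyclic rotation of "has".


Word: "has", Candidate: "sha"
Method: check if candidate is substring of word+word
"hashas" contains "sha"? Yes
Is rotation = Yes


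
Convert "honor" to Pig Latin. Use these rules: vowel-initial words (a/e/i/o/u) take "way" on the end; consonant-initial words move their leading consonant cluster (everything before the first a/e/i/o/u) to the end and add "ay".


Word: "honor"
Starts with consonant(s) → move to end, add 'ay'
Consonant cluster: "h"
Pig Latin = "onorhay"


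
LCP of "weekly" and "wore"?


Word 1: "weekly"
Word 2: "wore"
Comparing from start:
  Pos 0: 'w' == 'w'
  Pos 1: 'e' != 'o' (stop)
LCP = "w" (length 1)


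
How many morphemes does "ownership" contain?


Word: "ownership"
Morphemes: own | -er | -ship
Each morpheme carries meaning
= 3 morphemes


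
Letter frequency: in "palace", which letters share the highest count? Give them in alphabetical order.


Word: "palace"
Letter counts:
  'a': 2
  'c': 1
  'e': 1
  'l': 1
  'p': 1
Maximum count = 2
Most frequent = 'a' (2 times each)


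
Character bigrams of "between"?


Word: "between" (length 7)
Number of bigrams = 7 - 2 + 1 = 6
  Position 0: "be"
  Position 1: "et"
  Position 2: "tw"
  Position 3: "we"
  Position 4: "ee"
  Position 5: "en"
Bigrams = "be", "et", "tw", "we", "ee", "en"


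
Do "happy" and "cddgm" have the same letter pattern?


Pattern of "happy": [0, 1, 2, 2, 3]
Pattern of "cddgm": [0, 1, 1, 2, 3]
Patterns do not match
Same pattern = No


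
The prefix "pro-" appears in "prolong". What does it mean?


Prefix: pro-
Example: prolong (pro- + long)
Meaning = forward / in favor of


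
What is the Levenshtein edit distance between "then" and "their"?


Word 1: "then" (length 4)
Word 2: "their" (length 5)
One optimal edit sequence (insert/delete/substitute each cost 1):
  1. keep 't'
  2. keep 'h'
  3. keep 'e'
  4. insert 'i'  (+1)
  5. substitute 'n' -> 'r'  (+1)
Total edit operations: 2
Edit distance = 2


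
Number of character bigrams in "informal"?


Word: "informal" (length 8)
Number of 2-grams = length - 2 + 1 = 8 - 2 + 1
= 7


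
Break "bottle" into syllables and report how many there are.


Word: "bottle"
Syllable breakdown: bot-tle
Counting: 2 parts
= 2 syllables


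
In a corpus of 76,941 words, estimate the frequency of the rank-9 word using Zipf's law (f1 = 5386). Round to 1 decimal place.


Zipf's law: f(r) = f(1) / r
f(1) = 5386
f(9) = 5386 / 9
= 598.4 occurrences


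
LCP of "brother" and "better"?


Word 1: "brother"
Word 2: "better"
Comparing from start:
  Pos 0: 'b' == 'b'
  Pos 1: 'r' != 'e' (stop)
LCP = "b" (length 1)


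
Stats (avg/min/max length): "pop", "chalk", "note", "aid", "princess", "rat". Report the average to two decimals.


Lengths: "pop"=3, "chalk"=5, "note"=4, "aid"=3, "princess"=8, "rat"=3
Sum = 26, Count = 6
Average = 26/6 = 4.33
= avg=4.33, min=3, max=8


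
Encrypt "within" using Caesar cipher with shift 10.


Word: "within"
Shift: 10
Each letter → (letter + shift) mod 26:
  'w' (22) + 10 = 6 → 'g'
  'i' (8) + 10 = 18 → 's'
  't' (19) + 10 = 3 → 'd'
  'h' (7) + 10 = 17 → 'r'
  'i' (8) + 10 = 18 → 's'
  'n' (13) + 10 = 23 → 'x'
Result = "gsdrsx"


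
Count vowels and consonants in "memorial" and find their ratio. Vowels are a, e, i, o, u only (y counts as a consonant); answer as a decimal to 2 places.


Word: "memorial"
Vowels (a,e,i,o,u): 4
Consonants: 4
Ratio = 4/4
= 1.00


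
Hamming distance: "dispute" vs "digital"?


Comparing character by character (same length = 7):
  Pos 0: 'd' vs 'd' =
  Pos 1: 'i' vs 'i' =
  Pos 2: 's' vs 'g' !=
  Pos 3: 'p' vs 'i' !=
  Pos 4: 'u' vs 't' !=
  Pos 5: 't' vs 'a' !=
  Pos 6: 'e' vs 'l' !=
Hamming distance = 5


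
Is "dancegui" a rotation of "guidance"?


Word: "guidance", Candidate: "dancegui"
Method: check if candidate is substring of word+word
"guidanceguidance" contains "dancegui"? Yes
Is rotation = Yes


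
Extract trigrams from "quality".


Word: "quality" (length 7)
Number of trigrams = 7 - 3 + 1 = 5
  Position 0: "qua"
  Position 1: "ual"
  Position 2: "ali"
  Position 3: "lit"
  Position 4: "ity"
Trigrams = "qua", "ual", "ali", "lit", "ity"


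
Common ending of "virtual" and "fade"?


Word 1: "virtual"
Word 2: "fade"
Comparing from end:
  Pos -1: 'l' != 'e' (stop)
LCS = "" (length 0)


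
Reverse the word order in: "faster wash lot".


Original: "faster wash lot"
Words (1..n): faster | wash | lot
Reversed (n..1): lot | wash | faster
Result = "lot wash faster"


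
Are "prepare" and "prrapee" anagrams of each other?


Word 1: "prepare" → sorted: aeepprr
Word 2: "prrapee" → sorted: aeepprr
Same letters? aeepprr == aeepprr
Anagram = Yes


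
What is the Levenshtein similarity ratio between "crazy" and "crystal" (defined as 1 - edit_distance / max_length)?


Word 1: "crazy" (length 5)
Word 2: "crystal" (length 7)
One optimal edit sequence:
  1. keep 'c'
  2. keep 'r'
  3. insert 'y'  (+1)
  4. insert 's'  (+1)
  5. substitute 'a' -> 't'  (+1)
  6. substitute 'z' -> 'a'  (+1)
  7. substitute 'y' -> 'l'  (+1)
Edit distance = 5
Max length = max(5, 7) = 7
Similarity = 1 - 5/7
= 0.2857


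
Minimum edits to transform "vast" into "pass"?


Word 1: "vast" (length 4)
Word 2: "pass" (length 4)
One optimal edit sequence (insert/delete/substitute each cost 1):
  1. substitute 'v' -> 'p'  (+1)
  2. keep 'a'
  3. keep 's'
  4. substitute 't' -> 's'  (+1)
Total edit operations: 2
Edit distance = 2


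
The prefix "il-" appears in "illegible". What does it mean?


Prefix: il-
As in: illegible -> il- + legible
Meaning = not


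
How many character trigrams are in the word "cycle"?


Word: "cycle" (length 5)
Number of 3-grams = length - 3 + 1 = 5 - 3 + 1
= 3


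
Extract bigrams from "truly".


Word: "truly" (length 5)
Number of bigrams = 5 - 2 + 1 = 4
  Position 0: "tr"
  Position 1: "ru"
  Position 2: "ul"
  Position 3: "ly"
Bigrams = "tr", "ru", "ul", "ly"


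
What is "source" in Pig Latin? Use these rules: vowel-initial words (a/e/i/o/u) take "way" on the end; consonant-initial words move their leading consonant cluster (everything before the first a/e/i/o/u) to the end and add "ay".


Word: "source"
Starts with consonant(s) → move to end, add 'ay'
Consonant cluster: "s"
Pig Latin = "ourcesay"


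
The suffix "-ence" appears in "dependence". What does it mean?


Suffix: -ence
As in: dependence -> depend + -ence
Meaning = state of


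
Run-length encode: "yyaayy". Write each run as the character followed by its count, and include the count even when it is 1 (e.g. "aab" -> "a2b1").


String: "yyaayy"
Scanning for consecutive runs:
  'y' x 2
  'a' x 2
  'y' x 2
RLE = "y2a2y2"


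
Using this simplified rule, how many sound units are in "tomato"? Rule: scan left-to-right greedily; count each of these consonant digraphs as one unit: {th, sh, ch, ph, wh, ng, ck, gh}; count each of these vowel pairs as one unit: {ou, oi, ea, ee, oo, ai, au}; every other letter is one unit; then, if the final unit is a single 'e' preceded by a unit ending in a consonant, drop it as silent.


Word: "tomato" (6 letters)
Left-to-right scan:
  [1] 't' (letter)
  [2] 'o' (letter)
  [3] 'm' (letter)
  [4] 'a' (letter)
  [5] 't' (letter)
  [6] 'o' (letter)
Units from scan: 6
Sound units = 6 units


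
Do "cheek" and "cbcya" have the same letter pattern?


Pattern of "cheek": [0, 1, 2, 2, 3]
Pattern of "cbcya": [0, 1, 0, 2, 3]
Patterns do not match
Same pattern = No


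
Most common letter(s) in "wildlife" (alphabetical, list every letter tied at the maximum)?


Word: "wildlife"
Letter counts:
  'd': 1
  'e': 1
  'f': 1
  'i': 2
  'l': 2
  'w': 1
Maximum count = 2
Most frequent = 'i', 'l' (2 times each)


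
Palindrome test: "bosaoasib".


Word: "bosaoasib"
Reversed: "bisaoasob"
Forward == Backward? bosaoasib != bisaoasob
Palindrome = No


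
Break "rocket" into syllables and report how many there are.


Word: "rocket"
Syllable breakdown: rock · et
Counting: 2 parts
= 2 syllables


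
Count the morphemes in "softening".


Word: "softening"
Morphemes: soft | -en | -ing
Each morpheme carries meaning
= 3 morphemes


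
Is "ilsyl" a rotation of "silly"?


Word: "silly", Candidate: "ilsyl"
Method: check if candidate is substring of word+word
"sillysilly" contains "ilsyl"? No
Is rotation = No


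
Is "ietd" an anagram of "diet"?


Word 1: "diet" → sorted: deit
Word 2: "ietd" → sorted: deit
Same letters? deit == deit
Anagram = Yes


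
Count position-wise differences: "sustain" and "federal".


Comparing character by character (same length = 7):
  Pos 0: 's' vs 'f' !=
  Pos 1: 'u' vs 'e' !=
  Pos 2: 's' vs 'd' !=
  Pos 3: 't' vs 'e' !=
  Pos 4: 'a' vs 'r' !=
  Pos 5: 'i' vs 'a' !=
  Pos 6: 'n' vs 'l' !=
Hamming distance = 7


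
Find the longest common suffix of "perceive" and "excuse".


Word 1: "perceive"
Word 2: "excuse"
Comparing from end:
  Pos -1: 'e' == 'e'
  Pos -2: 'v' != 's' (stop)
LCS = "e" (length 1)


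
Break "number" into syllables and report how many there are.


Word: "number"
Syllable breakdown: num / ber
Counting: 2 parts
= 2 syllables


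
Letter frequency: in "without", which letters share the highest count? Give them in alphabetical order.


Word: "without"
Letter counts:
  'h': 1
  'i': 1
  'o': 1
  't': 2
  'u': 1
  'w': 1
Maximum count = 2
Most frequent = 't' (2 times each)


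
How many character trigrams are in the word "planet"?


Word: "planet" (length 6)
Number of 3-grams = length - 3 + 1 = 6 - 3 + 1
= 4


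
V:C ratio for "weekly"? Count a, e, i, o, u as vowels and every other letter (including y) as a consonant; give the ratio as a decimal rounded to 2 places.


Word: "weekly"
Vowels (a,e,i,o,u): 2
Consonants: 4
Ratio = 2/4
= 0.50


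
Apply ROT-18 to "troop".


Word: "troop"
Shift: 18
Each letter → (letter + shift) mod 26:
  't' (19) + 18 = 11 → 'l'
  'r' (17) + 18 = 9 → 'j'
  'o' (14) + 18 = 6 → 'g'
  'o' (14) + 18 = 6 → 'g'
  'p' (15) + 18 = 7 → 'h'
Result = "ljggh"


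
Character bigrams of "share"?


Word: "share" (length 5)
Number of bigrams = 5 - 2 + 1 = 4
  Position 0: "sh"
  Position 1: "ha"
  Position 2: "ar"
  Position 3: "re"
Bigrams = "sh", "ha", "ar", "re"


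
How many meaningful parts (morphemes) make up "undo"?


Word: "undo"
Morphemes: un- + do
Each morpheme carries meaning
= 2 morphemes


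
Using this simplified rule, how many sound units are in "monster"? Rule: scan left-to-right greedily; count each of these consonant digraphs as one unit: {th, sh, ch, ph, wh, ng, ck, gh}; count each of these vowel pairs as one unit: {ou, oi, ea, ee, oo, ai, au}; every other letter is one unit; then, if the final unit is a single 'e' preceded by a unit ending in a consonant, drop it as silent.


Word: "monster" (7 letters)
Left-to-right scan:
  [1] 'm' (letter)
  [2] 'o' (letter)
  [3] 'n' (letter)
  [4] 's' (letter)
  [5] 't' (letter)
  [6] 'e' (letter)
  [7] 'r' (letter)
Units from scan: 7
Sound units = 7 units


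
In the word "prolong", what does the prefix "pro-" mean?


Prefix: pro-
Example: prolong (pro- + long)
Meaning = forward / in favor of


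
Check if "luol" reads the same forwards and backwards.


Word: "luol"
Reversed: "loul"
Forward == Backward? luol != loul
Palindrome = No


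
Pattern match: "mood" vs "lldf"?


Pattern of "mood": [0, 1, 1, 2]
Pattern of "lldf": [0, 0, 1, 2]
Patterns do not match
Same pattern = No


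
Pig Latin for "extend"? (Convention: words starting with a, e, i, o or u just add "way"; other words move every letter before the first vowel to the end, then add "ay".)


Word: "extend"
Starts with vowel → add 'way'
Pig Latin = "extendway"


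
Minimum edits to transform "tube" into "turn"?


Word 1: "tube" (length 4)
Word 2: "turn" (length 4)
One optimal edit sequence (insert/delete/substitute each cost 1):
  1. keep 't'
  2. keep 'u'
  3. substitute 'b' -> 'r'  (+1)
  4. substitute 'e' -> 'n'  (+1)
Total edit operations: 2
Edit distance = 2


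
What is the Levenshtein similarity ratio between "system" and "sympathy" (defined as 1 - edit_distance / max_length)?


Word 1: "system" (length 6)
Word 2: "sympathy" (length 8)
One optimal edit sequence:
  1. keep 's'
  2. keep 'y'
  3. insert 'm'  (+1)
  4. insert 'p'  (+1)
  5. substitute 's' -> 'a'  (+1)
  6. keep 't'
  7. substitute 'e' -> 'h'  (+1)
  8. substitute 'm' -> 'y'  (+1)
Edit distance = 5
Max length = max(6, 8) = 8
Similarity = 1 - 5/8
= 0.3750


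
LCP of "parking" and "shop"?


Word 1: "parking"
Word 2: "shop"
Comparing from start:
  Pos 0: 'p' != 's' (stop)
LCP = "" (length 0)


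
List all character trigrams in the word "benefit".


Word: "benefit" (length 7)
Number of trigrams = 7 - 3 + 1 = 5
  Position 0: "ben"
  Position 1: "ene"
  Position 2: "nef"
  Position 3: "efi"
  Position 4: "fit"
Trigrams = "ben", "ene", "nef", "efi", "fit"


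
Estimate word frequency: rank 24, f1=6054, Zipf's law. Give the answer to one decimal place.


Zipf's law: f(r) = f(1) / r
f(1) = 6054
f(24) = 6054 / 24
= 252.3 occurrences


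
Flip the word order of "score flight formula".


Original: "score flight formula"
Words (1..n): score | flight | formula
Reversed (n..1): formula | flight | score
Result = "formula flight score"


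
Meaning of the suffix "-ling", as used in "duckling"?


Suffix: -ling
As in: duckling -> duck + -ling
Meaning = small / young


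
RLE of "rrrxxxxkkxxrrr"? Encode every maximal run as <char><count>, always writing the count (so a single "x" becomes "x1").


String: "rrrxxxxkkxxrrr"
Scanning for consecutive runs:
  'r' x 3
  'x' x 4
  'k' x 2
  'x' x 2
  'r' x 3
RLE = "r3x4k2x2r3"


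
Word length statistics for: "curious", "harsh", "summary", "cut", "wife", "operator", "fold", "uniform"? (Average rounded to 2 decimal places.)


Lengths: "curious"=7, "harsh"=5, "summary"=7, "cut"=3, "wife"=4, "operator"=8, "fold"=4, "uniform"=7
Sum = 45, Count = 8
Average = 45/8 = 5.63
= avg=5.63, min=3, max=8


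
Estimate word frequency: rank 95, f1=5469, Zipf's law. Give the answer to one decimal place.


Zipf's law: f(r) = f(1) / r
f(1) = 5469
f(95) = 5469 / 95
= 57.6 occurrences


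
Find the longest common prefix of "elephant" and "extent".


Word 1: "elephant"
Word 2: "extent"
Comparing from start:
  Pos 0: 'e' == 'e'
  Pos 1: 'l' != 'x' (stop)
LCP = "e" (length 1)


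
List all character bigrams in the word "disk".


Word: "disk" (length 4)
Number of bigrams = 4 - 2 + 1 = 3
  Position 0: "di"
  Position 1: "is"
  Position 2: "sk"
Bigrams = "di", "is", "sk"


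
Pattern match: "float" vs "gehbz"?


Pattern of "float": [0, 1, 2, 3, 4]
Pattern of "gehbz": [0, 1, 2, 3, 4]
Patterns match
Same pattern = Yes


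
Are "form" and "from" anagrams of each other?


Word 1: "form" → sorted: fmor
Word 2: "from" → sorted: fmor
Same letters? fmor == fmor
Anagram = Yes


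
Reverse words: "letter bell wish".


Original: "letter bell wish"
Words (1..n): letter | bell | wish
Reversed (n..1): wish | bell | letter
Result = "wish bell letter"


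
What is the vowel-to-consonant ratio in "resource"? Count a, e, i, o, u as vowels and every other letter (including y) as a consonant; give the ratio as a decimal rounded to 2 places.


Word: "resource"
Vowels (a,e,i,o,u): 4
Consonants: 4
Ratio = 4/4
= 1.00


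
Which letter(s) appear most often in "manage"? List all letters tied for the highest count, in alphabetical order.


Word: "manage"
Letter counts:
  'a': 2
  'e': 1
  'g': 1
  'm': 1
  'n': 1
Maximum count = 2
Most frequent = 'a' (2 times each)


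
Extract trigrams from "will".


Word: "will" (length 4)
Number of trigrams = 4 - 3 + 1 = 2
  Position 0: "wil"
  Position 1: "ill"
Trigrams = "wil", "ill"


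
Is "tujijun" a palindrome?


Word: "tujijun"
Reversed: "nujijut"
Forward == Backward? tujijun != nujijut
Palindrome = No


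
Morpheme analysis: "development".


Word: "development"
Morphemes: develop / -ment
Each morpheme carries meaning
= 2 morphemes


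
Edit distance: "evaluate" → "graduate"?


Word 1: "evaluate" (length 8)
Word 2: "graduate" (length 8)
One optimal edit sequence (insert/delete/substitute each cost 1):
  1. substitute 'e' -> 'g'  (+1)
  2. substitute 'v' -> 'r'  (+1)
  3. keep 'a'
  4. substitute 'l' -> 'd'  (+1)
  5. keep 'u'
  6. keep 'a'
  7. keep 't'
  8. keep 'e'
Total edit operations: 3
Edit distance = 3


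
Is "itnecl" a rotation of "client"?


Word: "client", Candidate: "itnecl"
Method: check if candidate is substring of word+word
"clientclient" contains "itnecl"? No
Is rotation = No


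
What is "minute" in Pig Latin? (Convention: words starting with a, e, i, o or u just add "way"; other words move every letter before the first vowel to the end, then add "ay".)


Word: "minute"
Starts with consonant(s) → move to end, add 'ay'
Consonant cluster: "m"
Pig Latin = "inutemay"


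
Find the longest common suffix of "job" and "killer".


Word 1: "job"
Word 2: "killer"
Comparing from end:
  Pos -1: 'b' != 'r' (stop)
LCS = "" (length 0)


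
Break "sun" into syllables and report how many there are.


Word: "sun"
Syllable breakdown: sun
Counting: 1 part
= 1 syllable


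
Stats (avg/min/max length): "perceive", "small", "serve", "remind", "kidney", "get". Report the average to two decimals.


Lengths: "perceive"=8, "small"=5, "serve"=5, "remind"=6, "kidney"=6, "get"=3
Sum = 33, Count = 6
Average = 33/6 = 5.50
= avg=5.50, min=3, max=8


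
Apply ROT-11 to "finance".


Word: "finance"
Shift: 11
Each letter → (letter + shift) mod 26:
  'f' (5) + 11 = 16 → 'q'
  'i' (8) + 11 = 19 → 't'
  'n' (13) + 11 = 24 → 'y'
  'a' (0) + 11 = 11 → 'l'
  'n' (13) + 11 = 24 → 'y'
  'c' (2) + 11 = 13 → 'n'
  'e' (4) + 11 = 15 → 'p'
Result = "qtylynp"


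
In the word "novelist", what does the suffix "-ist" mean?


Suffix: -ist
As in: novelist -> novel + -ist
Meaning = one who practices


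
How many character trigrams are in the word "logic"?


Word: "logic" (length 5)
Number of 3-grams = length - 3 + 1 = 5 - 3 + 1
= 3


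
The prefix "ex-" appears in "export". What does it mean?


Prefix: ex-
As in: export -> ex- + port
Meaning = out / former


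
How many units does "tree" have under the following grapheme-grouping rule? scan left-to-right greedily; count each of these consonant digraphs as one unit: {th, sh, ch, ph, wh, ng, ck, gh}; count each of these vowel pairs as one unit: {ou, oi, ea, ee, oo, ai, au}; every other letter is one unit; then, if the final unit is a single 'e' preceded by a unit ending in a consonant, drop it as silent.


Word: "tree" (4 letters)
Left-to-right scan:
  1. 't' (letter)
  2. 'r' (letter)
  3. 'ee' (vowel-pair)
Units from scan: 3
Sound units = 3 units


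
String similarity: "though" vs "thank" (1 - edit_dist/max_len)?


Word 1: "though" (length 6)
Word 2: "thank" (length 5)
One optimal edit sequence:
  1. keep 't'
  2. keep 'h'
  3. delete 'o'  (+1)
  4. substitute 'u' -> 'a'  (+1)
  5. substitute 'g' -> 'n'  (+1)
  6. substitute 'h' -> 'k'  (+1)
Edit distance = 4
Max length = max(6, 5) = 6
Similarity = 1 - 4/6
= 0.3333


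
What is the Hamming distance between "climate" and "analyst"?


Comparing character by character (same length = 7):
  Pos 0: 'c' vs 'a' !=
  Pos 1: 'l' vs 'n' !=
  Pos 2: 'i' vs 'a' !=
  Pos 3: 'm' vs 'l' !=
  Pos 4: 'a' vs 'y' !=
  Pos 5: 't' vs 's' !=
  Pos 6: 'e' vs 't' !=
Hamming distance = 7


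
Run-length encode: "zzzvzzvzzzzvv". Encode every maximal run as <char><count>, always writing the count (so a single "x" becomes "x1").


String: "zzzvzzvzzzzvv"
Scanning for consecutive runs:
  'z' x 3
  'v' x 1
  'z' x 2
  'v' x 1
  'z' x 4
  'v' x 2
RLE = "z3v1z2v1z4v2"


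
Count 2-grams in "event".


Word: "event" (length 5)
Number of 2-grams = length - 2 + 1 = 5 - 2 + 1
= 4


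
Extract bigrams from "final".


Word: "final" (length 5)
Number of bigrams = 5 - 2 + 1 = 4
  Position 0: "fi"
  Position 1: "in"
  Position 2: "na"
  Position 3: "al"
Bigrams = "fi", "in", "na", "al"


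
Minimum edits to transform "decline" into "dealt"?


Word 1: "decline" (length 7)
Word 2: "dealt" (length 5)
One optimal edit sequence (insert/delete/substitute each cost 1):
  1. keep 'd'
  2. keep 'e'
  3. substitute 'c' -> 'a'  (+1)
  4. keep 'l'
  5. delete 'i'  (+1)
  6. delete 'n'  (+1)
  7. substitute 'e' -> 't'  (+1)
Total edit operations: 4
Edit distance = 4


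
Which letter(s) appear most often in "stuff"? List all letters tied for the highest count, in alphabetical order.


Word: "stuff"
Letter counts:
  'f': 2
  's': 1
  't': 1
  'u': 1
Maximum count = 2
Most frequent = 'f' (2 times each)


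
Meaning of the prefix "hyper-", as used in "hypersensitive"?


Prefix: hyper-
Example: hypersensitive (hyper- + sensitive)
Meaning = over / excessive


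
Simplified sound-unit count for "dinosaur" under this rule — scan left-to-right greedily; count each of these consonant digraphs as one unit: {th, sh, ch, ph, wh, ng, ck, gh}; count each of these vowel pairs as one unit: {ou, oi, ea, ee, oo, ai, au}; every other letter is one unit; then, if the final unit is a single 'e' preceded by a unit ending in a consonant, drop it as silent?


Word: "dinosaur" (8 letters)
Left-to-right scan:
  [1] 'd' (letter)
  [2] 'i' (letter)
  [3] 'n' (letter)
  [4] 'o' (letter)
  [5] 's' (letter)
  [6] 'au' (vowel-pair)
  [7] 'r' (letter)
Units from scan: 7
Sound units = 7 units


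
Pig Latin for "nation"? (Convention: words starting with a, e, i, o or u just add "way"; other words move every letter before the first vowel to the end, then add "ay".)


Word: "nation"
Starts with consonant(s) → move to end, add 'ay'
Consonant cluster: "n"
Pig Latin = "ationnay"


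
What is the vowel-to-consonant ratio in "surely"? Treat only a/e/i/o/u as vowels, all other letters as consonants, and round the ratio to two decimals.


Word: "surely"
Vowels (a,e,i,o,u): 2
Consonants: 4
Ratio = 2/4
= 0.50


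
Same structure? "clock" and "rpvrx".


Pattern of "clock": [0, 1, 2, 0, 3]
Pattern of "rpvrx": [0, 1, 2, 0, 3]
Patterns match
Same pattern = Yes


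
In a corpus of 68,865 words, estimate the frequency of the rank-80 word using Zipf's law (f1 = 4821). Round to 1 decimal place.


Zipf's law: f(r) = f(1) / r
f(1) = 4821
f(80) = 4821 / 80
= 60.3 occurrences


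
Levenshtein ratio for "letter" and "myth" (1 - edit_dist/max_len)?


Word 1: "letter" (length 6)
Word 2: "myth" (length 4)
One optimal edit sequence:
  1. delete 'l'  (+1)
  2. substitute 'e' -> 'm'  (+1)
  3. substitute 't' -> 'y'  (+1)
  4. keep 't'
  5. delete 'e'  (+1)
  6. substitute 'r' -> 'h'  (+1)
Edit distance = 5
Max length = max(6, 4) = 6
Similarity = 1 - 5/6
= 0.1667


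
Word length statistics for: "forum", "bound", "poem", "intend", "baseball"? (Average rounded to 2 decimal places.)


Lengths: "forum"=5, "bound"=5, "poem"=4, "intend"=6, "baseball"=8
Sum = 28, Count = 5
Average = 28/5 = 5.60
= avg=5.60, min=4, max=8


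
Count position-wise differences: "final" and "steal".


Comparing character by character (same length = 5):
  Pos 0: 'f' vs 's' !=
  Pos 1: 'i' vs 't' !=
  Pos 2: 'n' vs 'e' !=
  Pos 3: 'a' vs 'a' =
  Pos 4: 'l' vs 'l' =
Hamming distance = 3


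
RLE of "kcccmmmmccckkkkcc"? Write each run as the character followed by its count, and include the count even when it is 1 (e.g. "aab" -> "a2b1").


String: "kcccmmmmccckkkkcc"
Scanning for consecutive runs:
  'k' x 1
  'c' x 3
  'm' x 4
  'c' x 3
  'k' x 4
  'c' x 2
RLE = "k1c3m4c3k4c2"


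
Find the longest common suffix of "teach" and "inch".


Word 1: "teach"
Word 2: "inch"
Comparing from end:
  Pos -1: 'h' == 'h'
  Pos -2: 'c' == 'c'
  Pos -3: 'a' != 'n' (stop)
LCS = "ch" (length 2)


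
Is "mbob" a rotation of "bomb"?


Word: "bomb", Candidate: "mbob"
Method: check if candidate is substring of word+word
"bombbomb" contains "mbob"? No
Is rotation = No


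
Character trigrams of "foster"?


Word: "foster" (length 6)
Number of trigrams = 6 - 3 + 1 = 4
  Position 0: "fos"
  Position 1: "ost"
  Position 2: "ste"
  Position 3: "ter"
Trigrams = "fos", "ost", "ste", "ter"


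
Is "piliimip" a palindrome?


Word: "piliimip"
Reversed: "pimiilip"
Forward == Backward? piliimip != pimiilip
Palindrome = No


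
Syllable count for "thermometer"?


Word: "thermometer"
Syllable breakdown: ther | mom | e | ter
Counting: 4 parts
= 4 syllables


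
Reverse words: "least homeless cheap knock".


Original: "least homeless cheap knock"
Words (1..n): least | homeless | cheap | knock
Reversed (n..1): knock | cheap | homeless | least
Result = "knock cheap homeless least"


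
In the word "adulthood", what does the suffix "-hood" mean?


Suffix: -hood
As in: adulthood -> adult + -hood
Meaning = state / condition


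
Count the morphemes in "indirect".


Word: "indirect"
Morphemes: in- / direct
Each morpheme carries meaning
= 2 morphemes


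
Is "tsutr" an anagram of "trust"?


Word 1: "trust" → sorted: rsttu
Word 2: "tsutr" → sorted: rsttu
Same letters? rsttu == rsttu
Anagram = Yes


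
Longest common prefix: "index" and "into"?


Word 1: "index"
Word 2: "into"
Comparing from start:
  Pos 0: 'i' == 'i'
  Pos 1: 'n' == 'n'
  Pos 2: 'd' != 't' (stop)
LCP = "in" (length 2)


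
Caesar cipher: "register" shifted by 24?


Word: "register"
Shift: 24
Each letter → (letter + shift) mod 26:
  'r' (17) + 24 = 15 → 'p'
  'e' (4) + 24 = 2 → 'c'
  'g' (6) + 24 = 4 → 'e'
  'i' (8) + 24 = 6 → 'g'
  's' (18) + 24 = 16 → 'q'
  't' (19) + 24 = 17 → 'r'
  'e' (4) + 24 = 2 → 'c'
  'r' (17) + 24 = 15 → 'p'
Result = "pcegqrcp"


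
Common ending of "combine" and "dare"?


Word 1: "combine"
Word 2: "dare"
Comparing from end:
  Pos -1: 'e' == 'e'
  Pos -2: 'n' != 'r' (stop)
LCS = "e" (length 1)


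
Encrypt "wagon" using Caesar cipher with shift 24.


Word: "wagon"
Shift: 24
Each letter → (letter + shift) mod 26:
  'w' (22) + 24 = 20 → 'u'
  'a' (0) + 24 = 24 → 'y'
  'g' (6) + 24 = 4 → 'e'
  'o' (14) + 24 = 12 → 'm'
  'n' (13) + 24 = 11 → 'l'
Result = "uyeml"


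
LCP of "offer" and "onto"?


Word 1: "offer"
Word 2: "onto"
Comparing from start:
  Pos 0: 'o' == 'o'
  Pos 1: 'f' != 'n' (stop)
LCP = "o" (length 1)


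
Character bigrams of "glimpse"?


Word: "glimpse" (length 7)
Number of bigrams = 7 - 2 + 1 = 6
  Position 0: "gl"
  Position 1: "li"
  Position 2: "im"
  Position 3: "mp"
  Position 4: "ps"
  Position 5: "se"
Bigrams = "gl", "li", "im", "mp", "ps", "se"


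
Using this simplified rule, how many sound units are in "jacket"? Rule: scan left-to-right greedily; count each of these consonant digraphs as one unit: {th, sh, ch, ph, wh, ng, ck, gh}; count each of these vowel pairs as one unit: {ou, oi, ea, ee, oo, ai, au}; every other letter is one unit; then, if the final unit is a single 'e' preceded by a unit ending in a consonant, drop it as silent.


Word: "jacket" (6 letters)
Left-to-right scan:
  1. 'j' (letter)
  2. 'a' (letter)
  3. 'ck' (digraph)
  4. 'e' (letter)
  5. 't' (letter)
Units from scan: 5
Sound units = 5 units


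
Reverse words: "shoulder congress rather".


Original: "shoulder congress rather"
Words (1..n): shoulder | congress | rather
Reversed (n..1): rather | congress | shoulder
Result = "rather congress shoulder"


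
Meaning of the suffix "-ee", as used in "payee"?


Suffix: -ee
As in: payee -> pay + -ee
Meaning = one who receives


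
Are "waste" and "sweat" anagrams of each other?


Word 1: "waste" → sorted: aestw
Word 2: "sweat" → sorted: aestw
Same letters? aestw == aestw
Anagram = Yes


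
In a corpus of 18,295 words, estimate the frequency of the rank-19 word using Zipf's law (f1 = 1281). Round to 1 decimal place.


Zipf's law: f(r) = f(1) / r
f(1) = 1281
f(19) = 1281 / 19
= 67.4 occurrences


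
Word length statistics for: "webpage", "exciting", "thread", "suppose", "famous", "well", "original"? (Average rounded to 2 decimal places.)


Lengths: "webpage"=7, "exciting"=8, "thread"=6, "suppose"=7, "famous"=6, "well"=4, "original"=8
Sum = 46, Count = 7
Average = 46/7 = 6.57
= avg=6.57, min=4, max=8


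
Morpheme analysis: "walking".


Word: "walking"
Morphemes: walk | -ing
Each morpheme carries meaning
= 2 morphemes


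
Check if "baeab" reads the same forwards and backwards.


Word: "baeab"
Reversed: "baeab"
Forward == Backward? baeab == baeab
Palindrome = Yes


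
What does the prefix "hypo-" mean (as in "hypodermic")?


Prefix: hypo-
As in: hypodermic -> hypo- + dermic
Meaning = under / below normal


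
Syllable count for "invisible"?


Word: "invisible"
Syllable breakdown: in | vis | i | ble
Counting: 4 parts
= 4 syllables


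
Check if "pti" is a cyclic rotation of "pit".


Word: "pit", Candidate: "pti"
Method: check if candidate is substring of word+word
"pitpit" contains "pti"? No
Is rotation = No


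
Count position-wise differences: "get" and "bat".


Comparing character by character (same length = 3):
  Pos 0: 'g' vs 'b' !=
  Pos 1: 'e' vs 'a' !=
  Pos 2: 't' vs 't' =
Hamming distance = 2


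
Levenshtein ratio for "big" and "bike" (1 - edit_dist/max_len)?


Word 1: "big" (length 3)
Word 2: "bike" (length 4)
One optimal edit sequence:
  1. keep 'b'
  2. keep 'i'
  3. insert 'k'  (+1)
  4. substitute 'g' -> 'e'  (+1)
Edit distance = 2
Max length = max(3, 4) = 4
Similarity = 1 - 2/4
= 0.5000


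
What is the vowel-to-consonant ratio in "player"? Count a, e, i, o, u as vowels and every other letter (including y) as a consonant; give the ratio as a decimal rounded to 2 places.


Word: "player"
Vowels (a,e,i,o,u): 2
Consonants: 4
Ratio = 2/4
= 0.50


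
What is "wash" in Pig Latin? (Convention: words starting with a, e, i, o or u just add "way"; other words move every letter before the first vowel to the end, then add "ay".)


Word: "wash"
Starts with consonant(s) → move to end, add 'ay'
Consonant cluster: "w"
Pig Latin = "ashway"


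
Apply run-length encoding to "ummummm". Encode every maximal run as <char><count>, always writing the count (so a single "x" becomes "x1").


String: "ummummm"
Scanning for consecutive runs:
  'u' x 1
  'm' x 2
  'u' x 1
  'm' x 3
RLE = "u1m2u1m3"


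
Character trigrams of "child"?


Word: "child" (length 5)
Number of trigrams = 5 - 3 + 1 = 3
  Position 0: "chi"
  Position 1: "hil"
  Position 2: "ild"
Trigrams = "chi", "hil", "ild"


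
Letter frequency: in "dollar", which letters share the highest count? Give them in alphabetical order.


Word: "dollar"
Letter counts:
  'a': 1
  'd': 1
  'l': 2
  'o': 1
  'r': 1
Maximum count = 2
Most frequent = 'l' (2 times each)
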